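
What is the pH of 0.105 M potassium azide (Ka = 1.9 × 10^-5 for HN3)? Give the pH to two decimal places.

pH = 8.87

N3- is the conjugate base of the weak acid HN3.
Kb = Kw/Ka = 1.0×10^-14 / 1.9 × 10^-5 = 5.26 × 10^-10
Kb = [OH-]²/(0.105 − [OH-]) = 5.26 × 10^-10
Neglecting [OH-] in the denominator: [OH-] = √(5.26 × 10^-10 × 0.105) = 7.43 × 10^-6 M
Check: 0.0071% ionized — well under 5%, approximation valid.
pOH = −log(7.43 × 10^-6) = 5.13; pH = 14.00 − 5.13 = 8.87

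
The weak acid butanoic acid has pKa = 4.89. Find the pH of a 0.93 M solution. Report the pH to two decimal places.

CH3(CH2)2COOH ⇌ CH3(CH2)2COO- + H+
Ka = 10^(−4.89) = 1.29 × 10^-5
Let x = [H+] at equilibrium. Ka = x²/(0.93 − x).
Assume x ≪ 0.93: x ≈ √(1.29 × 10^-5 × 0.93) = 3.46 × 10^-3 M
(x/C₀ = 0.37% < 5%, so the approximation holds.)
pH = −log(3.46 × 10^-3) = 2.46

pH = 2.46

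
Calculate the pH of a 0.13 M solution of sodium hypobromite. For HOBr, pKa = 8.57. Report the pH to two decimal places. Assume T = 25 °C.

pH = 10.84

OBr- is the conjugate base of the weak acid HOBr.
Ka = 10^(−8.57) = 2.69 × 10^-9
Kb = Kw/Ka = 1.0×10^-14 / 2.69 × 10^-9 = 3.72 × 10^-6
Let x = [OH-] at equilibrium. Kb = x²/(0.13 − x).
Neglecting x in the denominator: x = √(3.72 × 10^-6 × 0.13) = 6.95 × 10^-4 M
Check: 0.53% ionized — well under 5%, approximation valid.
pOH = 3.16, so pH = 14.00 − pOH = 10.84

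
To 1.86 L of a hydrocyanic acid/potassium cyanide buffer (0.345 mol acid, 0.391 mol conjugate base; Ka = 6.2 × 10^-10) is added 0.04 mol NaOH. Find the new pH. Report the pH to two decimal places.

After neutralization: n(HCN) = 0.305 mol, n(CN-) = 0.431 mol.
pKa = −log(6.2 × 10^-10) = 9.208
pH = pKa + log(n_CN-/n_HCN) = 9.208 + log(0.431/0.305) = 9.208 + (+0.150)

pH = 9.36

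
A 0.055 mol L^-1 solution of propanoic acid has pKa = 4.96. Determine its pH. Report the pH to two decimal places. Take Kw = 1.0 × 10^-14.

pH = 3.11

CH3CH2COOH ⇌ CH3CH2COO- + H+
Ka = 10^(−4.96) = 1.10 × 10^-5
Ka = x²/(0.055 − x) = 1.10 × 10^-5
Assume x ≪ 0.055: x ≈ √(1.10 × 10^-5 × 0.055) = 7.78 × 10^-4 M
(x/C₀ = 1.4% < 5%, so the approximation holds.)
pH = −log(7.78 × 10^-4) = 3.11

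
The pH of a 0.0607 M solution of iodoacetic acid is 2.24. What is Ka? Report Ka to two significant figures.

[H+] = 10^(-2.24) = 5.75 × 10^-3 M
At equilibrium [HA] = 0.0607 − 5.75 × 10^-3 = 5.49 × 10^-2 M
Ka = [H+][A-]/[HA] = (5.75 × 10^-3)² / 5.49 × 10^-2 = 6.0 × 10^-4

Ka = 6.0 × 10^-4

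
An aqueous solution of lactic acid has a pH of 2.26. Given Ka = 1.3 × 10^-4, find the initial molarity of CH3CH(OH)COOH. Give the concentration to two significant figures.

C₀ = 2.4 × 10^-1 M

[H+] = 10^(-2.26) = 5.50 × 10^-3 M = x
Ka = x²/(C₀ − x) ⇒ C₀ = x + x²/Ka
C₀ = 5.50 × 10^-3 + (5.50 × 10^-3)²/(1.3 × 10^-4) = 2.38 × 10^-1 M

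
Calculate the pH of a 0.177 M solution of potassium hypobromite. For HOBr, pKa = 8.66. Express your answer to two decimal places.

OBr- is the conjugate base of the weak acid HOBr.
Ka = 10^(−8.66) = 2.19 × 10^-9
Kb = Kw/Ka = 1.0×10^-14 / 2.19 × 10^-9 = 4.57 × 10^-6
Kb = [OH-]²/(0.177 − [OH-]) = 4.57 × 10^-6
Assume [OH-] ≪ 0.177: [OH-] ≈ √(4.57 × 10^-6 × 0.177) = 8.99 × 10^-4 M
Check: 0.51% ionized — well under 5%, approximation valid.
pOH = −log(8.99 × 10^-4) = 3.05; pH = 14.00 − 3.05 = 10.95

pH = 10.95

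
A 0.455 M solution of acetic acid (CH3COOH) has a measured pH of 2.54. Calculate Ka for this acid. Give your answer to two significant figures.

Ka = 1.8 × 10^-5

[H+] = 10^(-2.54) = 2.88 × 10^-3 M
At equilibrium [HA] = 0.455 − 2.88 × 10^-3 = 4.52 × 10^-1 M
Ka = [H+][A-]/[HA] = (2.88 × 10^-3)² / 4.52 × 10^-1 = 1.8 × 10^-5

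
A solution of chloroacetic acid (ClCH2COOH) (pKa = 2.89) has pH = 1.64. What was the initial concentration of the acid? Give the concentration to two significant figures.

C₀ = 4.3 × 10^-1 M

[H+] = 10^(-1.64) = 2.29 × 10^-2 M = x
Ka = 10^(−2.89) = 1.29 × 10^-3
Ka = x²/(C₀ − x) ⇒ C₀ = x + x²/Ka
C₀ = 2.29 × 10^-2 + (2.29 × 10^-2)²/(1.29 × 10^-3) = 4.29 × 10^-1 M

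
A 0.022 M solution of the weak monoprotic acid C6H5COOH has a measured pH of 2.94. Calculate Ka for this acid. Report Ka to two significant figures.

[H+] = 10^(-2.94) = 1.15 × 10^-3 M
At equilibrium [HA] = 0.022 − 1.15 × 10^-3 = 2.09 × 10^-2 M
Ka = [H+][A-]/[HA] = (1.15 × 10^-3)² / 2.09 × 10^-2 = 6.3 × 10^-5

Ka = 6.3 × 10^-5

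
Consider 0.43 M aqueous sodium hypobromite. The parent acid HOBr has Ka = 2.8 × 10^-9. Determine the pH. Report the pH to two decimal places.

pH = 11.09

OBr- is the conjugate base of the weak acid HOBr.
Kb = Kw/Ka = 1.0×10^-14 / 2.8 × 10^-9 = 3.57 × 10^-6
Let x = [OH-] at equilibrium. Kb = x²/(0.43 − x).
Assume x ≪ 0.43: x ≈ √(3.57 × 10^-6 × 0.43) = 1.24 × 10^-3 M
pOH = −log(1.24 × 10^-3) = 2.91; pH = 14.00 − 2.91 = 11.09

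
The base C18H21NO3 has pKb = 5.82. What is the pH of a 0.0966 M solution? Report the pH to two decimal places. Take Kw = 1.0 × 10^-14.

C18H21NO3 + H2O ⇌ C18H22NO3+ + OH-
Kb = 10^(−5.82) = 1.51 × 10^-6
Let x = [OH-] at equilibrium. Kb = x²/(0.0966 − x).
Assume x ≪ 0.0966: x ≈ √(1.51 × 10^-6 × 0.0966) = 3.82 × 10^-4 M
Check: 0.4% ionized — well under 5%, approximation valid.
pOH = −log(3.82 × 10^-4) = 3.42; pH = 14.00 − 3.42 = 10.58

pH = 10.58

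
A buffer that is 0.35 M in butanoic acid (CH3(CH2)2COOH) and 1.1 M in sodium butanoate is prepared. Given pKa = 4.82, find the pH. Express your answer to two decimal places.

pH = 5.32

pH = pKa + log([A⁻]/[HA]) = 4.82 + log(1.1/0.35)
pH = 4.82 + (+0.497) = 5.32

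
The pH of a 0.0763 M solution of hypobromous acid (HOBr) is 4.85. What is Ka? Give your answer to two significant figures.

[H+] = 10^(-4.85) = 1.41 × 10^-5 M
At equilibrium [HA] = 0.0763 − 1.41 × 10^-5 = 7.63 × 10^-2 M
Ka = [H+][A-]/[HA] = (1.41 × 10^-5)² / 7.63 × 10^-2 = 2.6 × 10^-9

Ka = 2.6 × 10^-9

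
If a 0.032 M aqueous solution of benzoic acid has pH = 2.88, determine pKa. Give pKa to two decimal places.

[H+] = 10^(-2.88) = 1.32 × 10^-3 M
At equilibrium [HA] = 0.032 − 1.32 × 10^-3 = 3.07 × 10^-2 M
Ka = [H+][A-]/[HA] = (1.32 × 10^-3)² / 3.07 × 10^-2 = 5.68 × 10^-5
pKa = -log(5.68 × 10^-5) = 4.25

pKa = 4.25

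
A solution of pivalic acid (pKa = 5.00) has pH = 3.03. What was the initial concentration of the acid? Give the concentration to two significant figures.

[H+] = 10^(-3.03) = 9.33 × 10^-4 M = x
Ka = 10^(−5.00) = 1.00 × 10^-5
Ka = x²/(C₀ − x) ⇒ C₀ = x + x²/Ka
C₀ = 9.33 × 10^-4 + (9.33 × 10^-4)²/(1.00 × 10^-5) = 8.80 × 10^-2 M

C₀ = 8.8 × 10^-2 M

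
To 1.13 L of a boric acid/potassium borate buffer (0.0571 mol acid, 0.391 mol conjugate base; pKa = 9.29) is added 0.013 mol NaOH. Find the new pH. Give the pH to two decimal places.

OH- converts B(OH)3 to B(OH)4-: B(OH)3 → 0.0441 mol, B(OH)4- → 0.404 mol.
pH = pKa + log([A⁻]/[HA]) = 9.29 + log(0.404/0.0441) = 9.29 +0.962

pH = 10.25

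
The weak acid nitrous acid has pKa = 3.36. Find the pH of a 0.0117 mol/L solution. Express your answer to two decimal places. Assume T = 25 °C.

pH = 2.69

HNO2 ⇌ NO2- + H+
Ka = 10^(−3.36) = 4.37 × 10^-4
Ka = [H+]²/(0.0117 − [H+]) = 4.37 × 10^-4
Here C₀/Ka ≈ 26.8, so the small-[H+] approximation fails. Use the quadratic:
[H+] = (−Ka + √(Ka² + 4·Ka·C₀))/2 = 2.05 × 10^-3 M
pH = −log[H+] = −log(2.05 × 10^-3) = 2.69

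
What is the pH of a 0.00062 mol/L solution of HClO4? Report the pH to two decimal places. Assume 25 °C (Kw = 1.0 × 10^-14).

pH = 3.21

HClO4 is a strong acid and dissociates completely, so [H+] = 0.00062 M.
pH = -log(0.00062) = 3.21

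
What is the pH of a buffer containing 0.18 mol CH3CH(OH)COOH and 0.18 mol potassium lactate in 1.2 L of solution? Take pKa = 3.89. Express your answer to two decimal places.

pH = 3.89

Using pH = pKa + log([base]/[acid]) with [base]/[acid] = 0.18/0.18:
pH = 3.89 + (+0.000) = 3.89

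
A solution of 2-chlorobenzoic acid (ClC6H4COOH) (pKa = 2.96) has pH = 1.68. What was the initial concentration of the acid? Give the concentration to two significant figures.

C₀ = 4.2 × 10^-1 M

[H+] = 10^(-1.68) = 2.09 × 10^-2 M = x
Ka = 10^(−2.96) = 1.10 × 10^-3
Ka = x²/(C₀ − x) ⇒ C₀ = x + x²/Ka
C₀ = 2.09 × 10^-2 + (2.09 × 10^-2)²/(1.10 × 10^-3) = 4.18 × 10^-1 M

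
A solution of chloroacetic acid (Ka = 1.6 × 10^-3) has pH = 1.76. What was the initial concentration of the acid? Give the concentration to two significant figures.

C₀ = 2.1 × 10^-1 M

[H+] = 10^(-1.76) = 1.74 × 10^-2 M = x
Ka = x²/(C₀ − x) ⇒ C₀ = x + x²/Ka
C₀ = 1.74 × 10^-2 + (1.74 × 10^-2)²/(1.6 × 10^-3) = 2.07 × 10^-1 M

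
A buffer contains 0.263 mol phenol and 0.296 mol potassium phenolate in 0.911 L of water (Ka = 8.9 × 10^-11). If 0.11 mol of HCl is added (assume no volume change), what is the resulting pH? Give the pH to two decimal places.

Added H+ converts C6H5O- to C6H5OH: C6H5OH → 0.373 mol, C6H5O- → 0.186 mol.
pKa = −log(8.9 × 10^-11) = 10.051
Henderson–Hasselbalch with mole ratio 0.186/0.373: pH = 10.051 + (-0.302)

pH = 9.75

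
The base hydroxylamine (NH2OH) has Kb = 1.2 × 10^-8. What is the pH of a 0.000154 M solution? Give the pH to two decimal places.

pH = 8.13

NH2OH + H2O ⇌ NH3OH+ + OH-
From the ICE table, Kb = [OH-]²/(0.000154 − [OH-]) = 1.2 × 10^-8.
Since Kb ≪ C₀, [OH-] ≈ √(Kb·C₀) = 1.36 × 10^-6 M.
([OH-]/C₀ = 0.88% < 5%, so the approximation holds.)
pOH = 5.87, so pH = 14.00 − pOH = 8.13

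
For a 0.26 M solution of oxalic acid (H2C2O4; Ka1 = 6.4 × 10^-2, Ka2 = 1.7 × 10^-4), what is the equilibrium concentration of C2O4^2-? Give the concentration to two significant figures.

First ionization gives [H+] ≈ [HC2O4-] = 1.01 × 10^-1 M.
Second step: Ka2 = [H+][C2O4^2-]/[HC2O4-] ≈ [C2O4^2-] (since [H+] ≈ [HC2O4-]).
So [C2O4^2-] ≈ Ka2.

1.7 × 10^-4 M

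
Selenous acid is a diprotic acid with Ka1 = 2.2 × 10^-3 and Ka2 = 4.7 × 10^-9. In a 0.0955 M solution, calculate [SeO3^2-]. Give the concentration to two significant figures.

First ionization gives [H+] ≈ [HSeO3-] = 1.34 × 10^-2 M.
Second step: Ka2 = [H+][SeO3^2-]/[HSeO3-] ≈ [SeO3^2-] (since [H+] ≈ [HSeO3-]).
So [SeO3^2-] ≈ Ka2.

4.7 × 10^-9 M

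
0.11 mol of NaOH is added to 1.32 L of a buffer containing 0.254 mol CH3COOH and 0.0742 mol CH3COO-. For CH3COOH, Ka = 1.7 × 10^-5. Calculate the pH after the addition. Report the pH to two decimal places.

After neutralization: n(CH3COOH) = 0.144 mol, n(CH3COO-) = 0.184 mol.
pKa = −log(1.7 × 10^-5) = 4.770
pH = pKa + log(n_CH3COO-/n_CH3COOH) = 4.770 + log(0.184/0.144) = 4.770 + (+0.106)

pH = 4.88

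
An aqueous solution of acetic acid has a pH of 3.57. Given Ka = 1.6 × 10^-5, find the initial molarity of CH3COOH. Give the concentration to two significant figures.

C₀ = 4.8 × 10^-3 M

[H+] = 10^(-3.57) = 2.69 × 10^-4 M = x
Ka = x²/(C₀ − x) ⇒ C₀ = x + x²/Ka
C₀ = 2.69 × 10^-4 + (2.69 × 10^-4)²/(1.6 × 10^-5) = 4.79 × 10^-3 M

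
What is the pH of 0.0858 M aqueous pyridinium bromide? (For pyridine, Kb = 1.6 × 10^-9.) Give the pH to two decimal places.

C5H5NH+ is the conjugate acid of the weak base C5H5N.
Ka = Kw/Kb = 1.0×10^-14 / 1.6 × 10^-9 = 6.25 × 10^-6
Ka = x²/(0.0858 − x) = 6.25 × 10^-6
Assume x ≪ 0.0858: x ≈ √(6.25 × 10^-6 × 0.0858) = 7.32 × 10^-4 M
(x/C₀ = 0.85% < 5%, so the approximation holds.)
pH = −log(7.32 × 10^-4) = 3.14

pH = 3.14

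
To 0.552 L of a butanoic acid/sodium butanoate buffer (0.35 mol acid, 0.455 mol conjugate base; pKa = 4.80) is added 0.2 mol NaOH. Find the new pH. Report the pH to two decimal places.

pH = 5.44

After neutralization: n(CH3(CH2)2COOH) = 0.15 mol, n(CH3(CH2)2COO-) = 0.655 mol.
Henderson–Hasselbalch with mole ratio 0.655/0.15: pH = 4.80 + (+0.640)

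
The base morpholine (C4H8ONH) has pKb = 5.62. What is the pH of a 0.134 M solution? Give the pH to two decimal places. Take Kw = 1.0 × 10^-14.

pH = 10.75

C4H8ONH + H2O ⇌ C4H8ONH2+ + OH-
Kb = 10^(−5.62) = 2.40 × 10^-6
From the ICE table, Kb = x²/(0.134 − x) = 2.40 × 10^-6.
Assume x ≪ 0.134: x ≈ √(2.40 × 10^-6 × 0.134) = 5.67 × 10^-4 M
(x/C₀ = 0.42% < 5%, so the approximation holds.)
pOH = −log(5.67 × 10^-4) = 3.25; pH = 14.00 − 3.25 = 10.75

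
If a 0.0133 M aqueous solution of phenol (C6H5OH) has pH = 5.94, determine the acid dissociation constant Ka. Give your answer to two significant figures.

Ka = 9.9 × 10^-11

[H+] = 10^(-5.94) = 1.15 × 10^-6 M
At equilibrium [HA] = 0.0133 − 1.15 × 10^-6 = 1.33 × 10^-2 M
Ka = [H+][A-]/[HA] = (1.15 × 10^-6)² / 1.33 × 10^-2 = 9.9 × 10^-11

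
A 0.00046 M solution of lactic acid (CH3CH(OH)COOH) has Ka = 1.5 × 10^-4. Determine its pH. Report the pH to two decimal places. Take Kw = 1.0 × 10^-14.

pH = 3.70

CH3CH(OH)COOH ⇌ CH3CH(OH)COO- + H+
Let x = [H+] at equilibrium. Ka = x²/(0.00046 − x).
x is not negligible relative to C₀; solve x² + 0.00015·x − 6.9e-08 = 0.
x = [−0.00015 + √(0.00015² + 2.76e-07)]/2 = 1.98 × 10^-4 M
pH = −log(1.98 × 10^-4) = 3.70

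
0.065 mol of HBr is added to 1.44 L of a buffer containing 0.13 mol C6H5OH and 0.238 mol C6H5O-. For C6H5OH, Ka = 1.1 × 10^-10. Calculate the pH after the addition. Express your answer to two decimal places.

pH = 9.91

After neutralization: n(C6H5OH) = 0.195 mol, n(C6H5O-) = 0.173 mol.
pKa = −log(1.1 × 10^-10) = 9.959
pH = pKa + log([A⁻]/[HA]) = 9.959 + log(0.173/0.195) = 9.959 -0.052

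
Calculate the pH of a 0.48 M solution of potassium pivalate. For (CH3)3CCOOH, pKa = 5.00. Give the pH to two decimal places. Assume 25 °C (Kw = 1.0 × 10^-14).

pH = 9.34

(CH3)3CCOO- is the conjugate base of the weak acid (CH3)3CCOOH.
Ka = 10^(−5.00) = 1.00 × 10^-5
Kb = Kw/Ka = 1.0×10^-14 / 1.00 × 10^-5 = 1.00 × 10^-9
Kb = [OH-]²/(0.48 − [OH-]) = 1.00 × 10^-9
Since Kb ≪ C₀, [OH-] ≈ √(Kb·C₀) = 2.19 × 10^-5 M.
([OH-]/C₀ = 0.0046% < 5%, so the approximation holds.)
pOH = 4.66, so pH = 14.00 − pOH = 9.34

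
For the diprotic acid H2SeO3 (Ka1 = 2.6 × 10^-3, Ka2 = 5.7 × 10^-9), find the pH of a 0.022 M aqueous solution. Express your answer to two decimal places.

Since Ka1 ≫ Ka2, the first ionization dominates [H+].
Ka1 = x²/(0.022 − x) = 2.6 × 10^-3
Solving the quadratic: x = (−Ka1 + √(Ka1² + 4·Ka1·C₀))/2 = 6.37 × 10^-3 M
pH = −log(6.37 × 10^-3) = 2.20

pH = 2.20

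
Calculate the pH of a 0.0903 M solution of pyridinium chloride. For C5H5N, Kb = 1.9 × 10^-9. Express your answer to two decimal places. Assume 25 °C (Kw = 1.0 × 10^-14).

pH = 3.16

C5H5NH+ is the conjugate acid of the weak base C5H5N.
Ka = Kw/Kb = 1.0×10^-14 / 1.9 × 10^-9 = 5.26 × 10^-6
Ka = [H+]²/(0.0903 − [H+]) = 5.26 × 10^-6
Neglecting [H+] in the denominator: [H+] = √(5.26 × 10^-6 × 0.0903) = 6.89 × 10^-4 M
pH = −log[H+] = −log(6.89 × 10^-4) = 3.16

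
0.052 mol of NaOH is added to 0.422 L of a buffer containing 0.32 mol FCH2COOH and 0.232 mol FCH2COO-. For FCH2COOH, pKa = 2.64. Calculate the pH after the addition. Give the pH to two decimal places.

pH = 2.67

After neutralization: n(FCH2COOH) = 0.268 mol, n(FCH2COO-) = 0.284 mol.
pH = pKa + log(n_FCH2COO-/n_FCH2COOH) = 2.64 + log(0.284/0.268) = 2.64 + (+0.025)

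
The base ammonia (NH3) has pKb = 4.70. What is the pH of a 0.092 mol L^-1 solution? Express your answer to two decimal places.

pH = 11.13

NH3 + H2O ⇌ NH4+ + OH-
Kb = 10^(−4.70) = 2.00 × 10^-5
From the ICE table, Kb = x²/(0.092 − x) = 2.00 × 10^-5.
Neglecting x in the denominator: x = √(2.00 × 10^-5 × 0.092) = 1.36 × 10^-3 M
Check: 1.5% ionized — well under 5%, approximation valid.
pOH = 2.87, so pH = 14.00 − pOH = 11.13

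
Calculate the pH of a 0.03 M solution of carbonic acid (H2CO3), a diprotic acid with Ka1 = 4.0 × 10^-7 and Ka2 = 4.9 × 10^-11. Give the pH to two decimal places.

pH = 3.96

Since Ka1 ≫ Ka2, the first ionization dominates [H+].
Ka1 = x²/(0.03 − x) = 4.0 × 10^-7
x ≈ √(4.0 × 10^-7 × 0.03) = 1.10 × 10^-4 M
pH = −log(1.10 × 10^-4) = 3.96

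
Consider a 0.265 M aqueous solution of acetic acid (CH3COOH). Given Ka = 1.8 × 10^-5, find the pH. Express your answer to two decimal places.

CH3COOH ⇌ CH3COO- + H+
Ka = x²/(0.265 − x) = 1.8 × 10^-5
Since Ka ≪ C₀, x ≈ √(Ka·C₀) = 2.18 × 10^-3 M.
(x/C₀ = 0.82% < 5%, so the approximation holds.)
pH = −log[H+] = −log(2.18 × 10^-3) = 2.66

pH = 2.66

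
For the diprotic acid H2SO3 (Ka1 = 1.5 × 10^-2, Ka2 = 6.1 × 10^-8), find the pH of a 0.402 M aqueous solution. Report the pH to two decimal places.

pH = 1.15

Since Ka1 ≫ Ka2, the first ionization dominates [H+].
Ka1 = x²/(0.402 − x) = 1.5 × 10^-2
Solving the quadratic: x = (−Ka1 + √(Ka1² + 4·Ka1·C₀))/2 = 7.05 × 10^-2 M
pH = −log(7.05 × 10^-2) = 1.15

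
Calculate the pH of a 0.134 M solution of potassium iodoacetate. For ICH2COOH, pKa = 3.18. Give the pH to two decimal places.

pH = 8.15

ICH2COO- is the conjugate base of the weak acid ICH2COOH.
Ka = 10^(−3.18) = 6.61 × 10^-4
Kb = Kw/Ka = 1.0×10^-14 / 6.61 × 10^-4 = 1.51 × 10^-11
Kb = x²/(0.134 − x) = 1.51 × 10^-11
Neglecting x in the denominator: x = √(1.51 × 10^-11 × 0.134) = 1.42 × 10^-6 M
(x/C₀ = 0.0011% < 5%, so the approximation holds.)
pOH = 5.85, so pH = 14.00 − pOH = 8.15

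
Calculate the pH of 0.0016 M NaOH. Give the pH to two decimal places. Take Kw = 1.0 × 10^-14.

NaOH is a strong base; [OH-] = 0.0016 M.
pOH = -log(0.0016) = 2.80
pH = 14.00 - 2.80 = 11.20

pH = 11.20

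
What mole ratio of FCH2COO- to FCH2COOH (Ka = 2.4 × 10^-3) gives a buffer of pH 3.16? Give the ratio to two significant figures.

ratio = 3.5

pKa = -log(2.4 × 10^-3) = 2.620
pH = pKa + log(r) ⇒ log(r) = 3.16 − 2.620 = +0.540
r = [FCH2COO-]/[FCH2COOH] = 10^(+0.540) = 3.47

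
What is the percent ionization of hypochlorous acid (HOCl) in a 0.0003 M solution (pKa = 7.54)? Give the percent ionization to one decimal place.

1.0%

HOCl ⇌ OCl- + H+; let x = [H+] at equilibrium.
Ka = 10^(−7.54) = 2.88 × 10^-8
x ≈ √(Ka·C₀) = √(2.88 × 10^-8 × 0.0003) = 2.94 × 10^-6 M
% ionization = x/C₀ × 100% = 2.94 × 10^-6/0.0003 × 100% = 1.0%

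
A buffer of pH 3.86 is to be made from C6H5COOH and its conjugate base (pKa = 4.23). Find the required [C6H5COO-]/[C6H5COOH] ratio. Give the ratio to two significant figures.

ratio = 0.43

pH = pKa + log(r) ⇒ log(r) = 3.86 − 4.23 = -0.37
r = [C6H5COO-]/[C6H5COOH] = 10^(-0.37) = 0.427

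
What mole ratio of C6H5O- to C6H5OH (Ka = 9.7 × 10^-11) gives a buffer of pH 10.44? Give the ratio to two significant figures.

pKa = -log(9.7 × 10^-11) = 10.013
pH = pKa + log(r) ⇒ log(r) = 10.44 − 10.013 = +0.427
r = [C6H5O-]/[C6H5OH] = 10^(+0.427) = 2.67

ratio = 2.7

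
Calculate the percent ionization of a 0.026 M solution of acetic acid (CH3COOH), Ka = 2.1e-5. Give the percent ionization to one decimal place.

2.8%

CH3COOH ⇌ CH3COO- + H+; let x = [H+] at equilibrium.
x ≈ √(Ka·C₀) = √(2.1 × 10^-5 × 0.026) = 7.39 × 10^-4 M
% ionization = x/C₀ × 100% = 7.39 × 10^-4/0.026 × 100% = 2.8%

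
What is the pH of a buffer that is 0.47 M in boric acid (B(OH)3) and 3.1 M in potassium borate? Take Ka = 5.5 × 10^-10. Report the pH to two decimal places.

pKa = −log(5.5 × 10^-10) = 9.260
Using pH = pKa + log([base]/[acid]) with [base]/[acid] = 3.1/0.47:
pH = 9.260 + (+0.819) = 10.08

pH = 10.08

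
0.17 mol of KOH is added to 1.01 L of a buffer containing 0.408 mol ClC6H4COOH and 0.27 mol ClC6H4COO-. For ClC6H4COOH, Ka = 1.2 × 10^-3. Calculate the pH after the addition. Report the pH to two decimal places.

After neutralization: n(ClC6H4COOH) = 0.238 mol, n(ClC6H4COO-) = 0.44 mol.
pKa = −log(1.2 × 10^-3) = 2.921
pH = pKa + log(n_ClC6H4COO-/n_ClC6H4COOH) = 2.921 + log(0.44/0.238) = 2.921 + (+0.267)

pH = 3.19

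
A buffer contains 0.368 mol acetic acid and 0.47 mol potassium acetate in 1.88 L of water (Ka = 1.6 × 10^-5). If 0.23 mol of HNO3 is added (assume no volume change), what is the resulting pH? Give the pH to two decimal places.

pH = 4.40

Added H+ converts CH3COO- to CH3COOH: CH3COOH → 0.598 mol, CH3COO- → 0.24 mol.
pKa = −log(1.6 × 10^-5) = 4.796
pH = pKa + log(n_CH3COO-/n_CH3COOH) = 4.796 + log(0.24/0.598) = 4.796 + (-0.396)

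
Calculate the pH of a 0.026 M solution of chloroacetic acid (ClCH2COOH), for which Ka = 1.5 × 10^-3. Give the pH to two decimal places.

ClCH2COOH ⇌ ClCH2COO- + H+
From the ICE table, Ka = x²/(0.026 − x) = 1.5 × 10^-3.
The 5% rule fails; solving x² + Ka·x − Ka·C₀ = 0 exactly:
x = [−0.0015 + √(0.0015² + 0.000156)]/2 = 5.54 × 10^-3 M
pH = −log(5.54 × 10^-3) = 2.26

pH = 2.26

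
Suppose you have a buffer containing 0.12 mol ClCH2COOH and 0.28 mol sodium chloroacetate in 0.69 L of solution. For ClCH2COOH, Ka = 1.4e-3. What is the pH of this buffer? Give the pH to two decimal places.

pH = 3.22

pKa = −log(1.4 × 10^-3) = 2.854
Henderson–Hasselbalch: pH = pKa + log([ClCH2COO-]/[ClCH2COOH]) = 2.854 + log(0.28/0.12)
pH = 2.854 + (+0.368) = 3.22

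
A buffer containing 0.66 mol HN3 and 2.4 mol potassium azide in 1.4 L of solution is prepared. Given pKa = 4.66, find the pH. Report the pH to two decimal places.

Using pH = pKa + log([base]/[acid]) with [base]/[acid] = 2.4/0.66:
pH = 4.66 + (+0.561) = 5.22

pH = 5.22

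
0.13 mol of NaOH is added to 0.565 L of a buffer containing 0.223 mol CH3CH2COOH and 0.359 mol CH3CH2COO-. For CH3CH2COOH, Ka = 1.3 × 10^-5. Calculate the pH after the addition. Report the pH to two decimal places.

After neutralization: n(CH3CH2COOH) = 0.093 mol, n(CH3CH2COO-) = 0.489 mol.
pKa = −log(1.3 × 10^-5) = 4.886
pH = pKa + log(n_CH3CH2COO-/n_CH3CH2COOH) = 4.886 + log(0.489/0.093) = 4.886 + (+0.721)

pH = 5.61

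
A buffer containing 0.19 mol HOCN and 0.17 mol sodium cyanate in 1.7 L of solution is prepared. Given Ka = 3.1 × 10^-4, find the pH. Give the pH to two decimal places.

pH = 3.46

pKa = −log(3.1 × 10^-4) = 3.509
pH = pKa + log([A⁻]/[HA]) = 3.509 + log(0.17/0.19)
pH = 3.509 + (-0.048) = 3.46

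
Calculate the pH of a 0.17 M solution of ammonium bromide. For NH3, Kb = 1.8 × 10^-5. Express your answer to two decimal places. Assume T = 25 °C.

NH4+ is the conjugate acid of the weak base NH3.
Ka = Kw/Kb = 1.0×10^-14 / 1.8 × 10^-5 = 5.56 × 10^-10
Ka = [H+]²/(0.17 − [H+]) = 5.56 × 10^-10
Assume [H+] ≪ 0.17: [H+] ≈ √(5.56 × 10^-10 × 0.17) = 9.72 × 10^-6 M
Check: 0.0057% ionized — well under 5%, approximation valid.
pH = −log[H+] = −log(9.72 × 10^-6) = 5.01

pH = 5.01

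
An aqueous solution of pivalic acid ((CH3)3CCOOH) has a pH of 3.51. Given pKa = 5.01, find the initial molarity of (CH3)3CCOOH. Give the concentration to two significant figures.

C₀ = 1.0 × 10^-2 M

[H+] = 10^(-3.51) = 3.09 × 10^-4 M = x
Ka = 10^(−5.01) = 9.77 × 10^-6
Ka = x²/(C₀ − x) ⇒ C₀ = x + x²/Ka
C₀ = 3.09 × 10^-4 + (3.09 × 10^-4)²/(9.77 × 10^-6) = 1.01 × 10^-2 M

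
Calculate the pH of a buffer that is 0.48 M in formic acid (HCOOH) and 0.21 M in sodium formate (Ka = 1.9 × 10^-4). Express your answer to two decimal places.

pKa = −log(1.9 × 10^-4) = 3.721
Using pH = pKa + log([base]/[acid]) with [base]/[acid] = 0.21/0.48:
pH = 3.721 + (-0.359) = 3.36

pH = 3.36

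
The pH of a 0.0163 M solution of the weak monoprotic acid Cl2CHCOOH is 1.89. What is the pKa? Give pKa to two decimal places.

[H+] = 10^(-1.89) = 1.29 × 10^-2 M
At equilibrium [HA] = 0.0163 − 1.29 × 10^-2 = 3.40 × 10^-3 M
Ka = [H+][A-]/[HA] = (1.29 × 10^-2)² / 3.40 × 10^-3 = 4.89 × 10^-2
pKa = -log(4.89 × 10^-2) = 1.31

pKa = 1.31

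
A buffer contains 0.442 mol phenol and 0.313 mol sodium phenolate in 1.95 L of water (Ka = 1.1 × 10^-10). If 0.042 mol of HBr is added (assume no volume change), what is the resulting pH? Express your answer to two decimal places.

After neutralization: n(C6H5OH) = 0.484 mol, n(C6H5O-) = 0.271 mol.
pKa = −log(1.1 × 10^-10) = 9.959
pH = pKa + log([A⁻]/[HA]) = 9.959 + log(0.271/0.484) = 9.959 -0.252

pH = 9.71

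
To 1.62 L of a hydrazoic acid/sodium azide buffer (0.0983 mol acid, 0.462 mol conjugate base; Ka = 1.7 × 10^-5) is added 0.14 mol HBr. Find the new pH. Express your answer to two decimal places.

After neutralization: n(HN3) = 0.238 mol, n(N3-) = 0.322 mol.
pKa = −log(1.7 × 10^-5) = 4.770
Henderson–Hasselbalch with mole ratio 0.322/0.238: pH = 4.770 + (+0.131)

pH = 4.90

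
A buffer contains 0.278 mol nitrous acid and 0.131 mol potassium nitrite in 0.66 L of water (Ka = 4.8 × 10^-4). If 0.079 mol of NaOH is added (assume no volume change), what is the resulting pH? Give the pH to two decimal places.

After neutralization: n(HNO2) = 0.199 mol, n(NO2-) = 0.21 mol.
pKa = −log(4.8 × 10^-4) = 3.319
pH = pKa + log(n_NO2-/n_HNO2) = 3.319 + log(0.21/0.199) = 3.319 + (+0.023)

pH = 3.34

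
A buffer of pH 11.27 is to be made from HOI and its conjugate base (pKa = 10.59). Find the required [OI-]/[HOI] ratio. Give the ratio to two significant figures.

pH = pKa + log(r) ⇒ log(r) = 11.27 − 10.59 = +0.68
r = [OI-]/[HOI] = 10^(+0.68) = 4.79

ratio = 4.8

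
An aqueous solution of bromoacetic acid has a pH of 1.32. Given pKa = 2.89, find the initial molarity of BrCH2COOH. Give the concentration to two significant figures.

C₀ = 1.8 M

[H+] = 10^(-1.32) = 4.79 × 10^-2 M = x
Ka = 10^(−2.89) = 1.29 × 10^-3
Ka = x²/(C₀ − x) ⇒ C₀ = x + x²/Ka
C₀ = 4.79 × 10^-2 + (4.79 × 10^-2)²/(1.29 × 10^-3) = 1.83 M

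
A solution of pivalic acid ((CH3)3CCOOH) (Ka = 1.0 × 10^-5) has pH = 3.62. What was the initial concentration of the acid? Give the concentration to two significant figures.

[H+] = 10^(-3.62) = 2.40 × 10^-4 M = x
Ka = x²/(C₀ − x) ⇒ C₀ = x + x²/Ka
C₀ = 2.40 × 10^-4 + (2.40 × 10^-4)²/(1.0 × 10^-5) = 6.00 × 10^-3 M

C₀ = 6.0 × 10^-3 M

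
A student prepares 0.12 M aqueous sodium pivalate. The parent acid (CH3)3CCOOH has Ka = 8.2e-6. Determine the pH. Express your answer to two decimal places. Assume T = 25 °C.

(CH3)3CCOO- is the conjugate base of the weak acid (CH3)3CCOOH.
Kb = Kw/Ka = 1.0×10^-14 / 8.2 × 10^-6 = 1.22 × 10^-9
Kb = [OH-]²/(0.12 − [OH-]) = 1.22 × 10^-9
Since Kb ≪ C₀, [OH-] ≈ √(Kb·C₀) = 1.21 × 10^-5 M.
pOH = 4.92, so pH = 14.00 − pOH = 9.08

pH = 9.08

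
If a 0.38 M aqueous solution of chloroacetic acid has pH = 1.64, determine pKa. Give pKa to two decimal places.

[H+] = 10^(-1.64) = 2.29 × 10^-2 M
At equilibrium [HA] = 0.38 − 2.29 × 10^-2 = 3.57 × 10^-1 M
Ka = [H+][A-]/[HA] = (2.29 × 10^-2)² / 3.57 × 10^-1 = 1.47 × 10^-3
pKa = -log(1.47 × 10^-3) = 2.83

pKa = 2.83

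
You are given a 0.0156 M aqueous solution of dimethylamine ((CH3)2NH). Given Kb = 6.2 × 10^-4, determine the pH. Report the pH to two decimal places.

(CH3)2NH + H2O ⇌ (CH3)2NH2+ + OH-
From the ICE table, Kb = [OH-]²/(0.0156 − [OH-]) = 6.2 × 10^-4.
Here C₀/Kb ≈ 25.2, so the small-[OH-] approximation fails. Use the quadratic:
[OH-] = [−0.00062 + √(0.00062² + 3.87e-05)]/2 = 2.82 × 10^-3 M
pOH = 2.55, so pH = 14.00 − pOH = 11.45

pH = 11.45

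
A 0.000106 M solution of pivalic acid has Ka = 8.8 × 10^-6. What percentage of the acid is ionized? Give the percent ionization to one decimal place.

(CH3)3CCOOH ⇌ (CH3)3CCOO- + H+; let x = [H+] at equilibrium.
Solve x² + 8.8e-06x − 9.33e-10 = 0 → x = 2.65 × 10^-5 M
% ionization = x/C₀ × 100% = 2.65 × 10^-5/0.000106 × 100% = 25.0%

25.0%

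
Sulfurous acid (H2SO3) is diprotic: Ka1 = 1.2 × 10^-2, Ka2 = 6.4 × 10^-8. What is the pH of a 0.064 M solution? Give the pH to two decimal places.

pH = 1.65

Since Ka1 ≫ Ka2, the first ionization dominates [H+].
Ka1 = x²/(0.064 − x) = 1.2 × 10^-2
Solving the quadratic: x = (−Ka1 + √(Ka1² + 4·Ka1·C₀))/2 = 2.24 × 10^-2 M
pH = −log(2.24 × 10^-2) = 1.65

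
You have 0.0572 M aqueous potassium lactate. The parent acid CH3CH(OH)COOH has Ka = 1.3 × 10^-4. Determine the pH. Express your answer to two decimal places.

pH = 8.32

CH3CH(OH)COO- is the conjugate base of the weak acid CH3CH(OH)COOH.
Kb = Kw/Ka = 1.0×10^-14 / 1.3 × 10^-4 = 7.69 × 10^-11
Kb = [OH-]²/(0.0572 − [OH-]) = 7.69 × 10^-11
Since Kb ≪ C₀, [OH-] ≈ √(Kb·C₀) = 2.10 × 10^-6 M.
Check: 0.0037% ionized — well under 5%, approximation valid.
pOH = −log(2.10 × 10^-6) = 5.68; pH = 14.00 − 5.68 = 8.32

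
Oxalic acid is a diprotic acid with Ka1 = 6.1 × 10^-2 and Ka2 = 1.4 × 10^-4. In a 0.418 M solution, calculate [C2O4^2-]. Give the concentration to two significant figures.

First ionization gives [H+] ≈ [HC2O4-] = 1.32 × 10^-1 M.
Second step: Ka2 = [H+][C2O4^2-]/[HC2O4-] ≈ [C2O4^2-] (since [H+] ≈ [HC2O4-]).
So [C2O4^2-] ≈ Ka2.

1.4 × 10^-4 M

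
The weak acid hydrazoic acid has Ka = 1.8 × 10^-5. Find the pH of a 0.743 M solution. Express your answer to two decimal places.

pH = 2.44

HN3 ⇌ N3- + H+
Let x = [H+] at equilibrium. Ka = x²/(0.743 − x).
Since Ka ≪ C₀, x ≈ √(Ka·C₀) = 3.66 × 10^-3 M.
pH = −log(3.66 × 10^-3) = 2.44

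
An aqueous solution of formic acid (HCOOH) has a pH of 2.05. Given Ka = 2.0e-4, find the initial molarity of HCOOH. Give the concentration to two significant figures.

[H+] = 10^(-2.05) = 8.91 × 10^-3 M = x
Ka = x²/(C₀ − x) ⇒ C₀ = x + x²/Ka
C₀ = 8.91 × 10^-3 + (8.91 × 10^-3)²/(2.0 × 10^-4) = 4.06 × 10^-1 M

C₀ = 4.1 × 10^-1 M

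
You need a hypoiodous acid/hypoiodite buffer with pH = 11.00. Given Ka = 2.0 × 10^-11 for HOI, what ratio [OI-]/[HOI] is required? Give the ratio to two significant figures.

ratio = 2.0

pKa = -log(2.0 × 10^-11) = 10.699
pH = pKa + log(r) ⇒ log(r) = 11.00 − 10.699 = +0.301
r = [OI-]/[HOI] = 10^(+0.301) = 2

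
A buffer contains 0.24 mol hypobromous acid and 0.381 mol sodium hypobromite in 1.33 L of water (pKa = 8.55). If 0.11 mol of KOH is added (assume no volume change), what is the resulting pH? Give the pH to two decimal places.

OH- converts HOBr to OBr-: HOBr → 0.13 mol, OBr- → 0.491 mol.
Henderson–Hasselbalch with mole ratio 0.491/0.13: pH = 8.55 + (+0.577)

pH = 9.13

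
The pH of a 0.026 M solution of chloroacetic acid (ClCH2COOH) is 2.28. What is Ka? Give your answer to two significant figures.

Ka = 1.3 × 10^-3

[H+] = 10^(-2.28) = 5.25 × 10^-3 M
At equilibrium [HA] = 0.026 − 5.25 × 10^-3 = 2.07 × 10^-2 M
Ka = [H+][A-]/[HA] = (5.25 × 10^-3)² / 2.07 × 10^-2 = 1.3 × 10^-3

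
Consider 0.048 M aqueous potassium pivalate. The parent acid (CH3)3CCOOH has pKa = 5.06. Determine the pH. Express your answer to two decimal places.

(CH3)3CCOO- is the conjugate base of the weak acid (CH3)3CCOOH.
Ka = 10^(−5.06) = 8.71 × 10^-6
Kb = Kw/Ka = 1.0×10^-14 / 8.71 × 10^-6 = 1.15 × 10^-9
Kb = x²/(0.048 − x) = 1.15 × 10^-9
Neglecting x in the denominator: x = √(1.15 × 10^-9 × 0.048) = 7.43 × 10^-6 M
Check: 0.015% ionized — well under 5%, approximation valid.
pOH = 5.13, so pH = 14.00 − pOH = 8.87

pH = 8.87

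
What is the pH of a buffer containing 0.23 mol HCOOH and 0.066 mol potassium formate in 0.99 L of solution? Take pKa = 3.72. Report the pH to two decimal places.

pH = 3.18

Henderson–Hasselbalch: pH = pKa + log([HCOO-]/[HCOOH]) = 3.72 + log(0.066/0.23)
pH = 3.72 + (-0.542) = 3.18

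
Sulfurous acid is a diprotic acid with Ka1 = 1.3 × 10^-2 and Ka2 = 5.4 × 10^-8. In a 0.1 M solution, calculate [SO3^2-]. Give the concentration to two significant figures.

5.4 × 10^-8 M

First ionization gives [H+] ≈ [HSO3-] = 3.01 × 10^-2 M.
Second step: Ka2 = [H+][SO3^2-]/[HSO3-] ≈ [SO3^2-] (since [H+] ≈ [HSO3-]).
So [SO3^2-] ≈ Ka2.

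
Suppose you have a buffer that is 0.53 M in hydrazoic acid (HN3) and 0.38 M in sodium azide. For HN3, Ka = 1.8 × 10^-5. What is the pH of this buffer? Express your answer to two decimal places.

pH = 4.60

pKa = −log(1.8 × 10^-5) = 4.745
pH = pKa + log([A⁻]/[HA]) = 4.745 + log(0.38/0.53)
pH = 4.745 + (-0.144) = 4.60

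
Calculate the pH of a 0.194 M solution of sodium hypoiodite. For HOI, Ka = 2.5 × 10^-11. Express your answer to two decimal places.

OI- is the conjugate base of the weak acid HOI.
Kb = Kw/Ka = 1.0×10^-14 / 2.5 × 10^-11 = 4.00 × 10^-4
Kb = x²/(0.194 − x) = 4.00 × 10^-4
Neglecting x in the denominator: x = √(4.00 × 10^-4 × 0.194) = 8.81 × 10^-3 M
pOH = −log(8.81 × 10^-3) = 2.06; pH = 14.00 − 2.06 = 11.94

pH = 11.94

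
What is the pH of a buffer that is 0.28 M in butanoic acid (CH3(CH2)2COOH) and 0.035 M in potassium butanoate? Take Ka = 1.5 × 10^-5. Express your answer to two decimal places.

pH = 3.92

pKa = −log(1.5 × 10^-5) = 4.824
pH = pKa + log([A⁻]/[HA]) = 4.824 + log(0.035/0.28)
pH = 4.824 + (-0.903) = 3.92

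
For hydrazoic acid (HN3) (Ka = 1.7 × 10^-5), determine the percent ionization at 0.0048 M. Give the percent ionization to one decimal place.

HN3 ⇌ N3- + H+; let x = [H+] at equilibrium.
Solve x² + 1.7e-05x − 8.16e-08 = 0 → x = 2.77 × 10^-4 M
Fraction ionized = 2.77 × 10^-4 / 0.0048 = 0.0577 → 5.8%

5.8%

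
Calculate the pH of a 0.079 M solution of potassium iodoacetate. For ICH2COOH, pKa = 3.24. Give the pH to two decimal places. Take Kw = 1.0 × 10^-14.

ICH2COO- is the conjugate base of the weak acid ICH2COOH.
Ka = 10^(−3.24) = 5.75 × 10^-4
Kb = Kw/Ka = 1.0×10^-14 / 5.75 × 10^-4 = 1.74 × 10^-11
From the ICE table, Kb = [OH-]²/(0.079 − [OH-]) = 1.74 × 10^-11.
Since Kb ≪ C₀, [OH-] ≈ √(Kb·C₀) = 1.17 × 10^-6 M.
Check: 0.0015% ionized — well under 5%, approximation valid.
pOH = −log(1.17 × 10^-6) = 5.93; pH = 14.00 − 5.93 = 8.07

pH = 8.07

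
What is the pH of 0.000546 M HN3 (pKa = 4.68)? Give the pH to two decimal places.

pH = 4.01

HN3 ⇌ N3- + H+
Ka = 10^(−4.68) = 2.09 × 10^-5
From the ICE table, Ka = [H+]²/(0.000546 − [H+]) = 2.09 × 10^-5.
[H+] is not negligible relative to C₀; solve [H+]² + 2.09e-05·[H+] − 1.14e-08 = 0.
[H+] = [−2.09e-05 + √(2.09e-05² + 4.56e-08)]/2 = 9.69 × 10^-5 M
pH = −log[H+] = −log(9.69 × 10^-5) = 4.01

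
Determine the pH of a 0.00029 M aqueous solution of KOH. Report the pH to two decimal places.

KOH is a strong base; [OH-] = 0.00029 M.
pOH = -log(0.00029) = 3.54
pH = 14.00 - 3.54 = 10.46

pH = 10.46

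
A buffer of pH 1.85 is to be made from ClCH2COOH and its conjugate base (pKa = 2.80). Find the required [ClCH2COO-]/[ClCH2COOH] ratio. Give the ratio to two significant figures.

pH = pKa + log(r) ⇒ log(r) = 1.85 − 2.80 = -0.95
r = [ClCH2COO-]/[ClCH2COOH] = 10^(-0.95) = 0.112

ratio = 0.11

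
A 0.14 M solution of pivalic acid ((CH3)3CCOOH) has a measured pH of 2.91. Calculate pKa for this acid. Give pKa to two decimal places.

pKa = 4.96

[H+] = 10^(-2.91) = 1.23 × 10^-3 M
At equilibrium [HA] = 0.14 − 1.23 × 10^-3 = 1.39 × 10^-1 M
Ka = [H+][A-]/[HA] = (1.23 × 10^-3)² / 1.39 × 10^-1 = 1.09 × 10^-5
pKa = -log(1.09 × 10^-5) = 4.96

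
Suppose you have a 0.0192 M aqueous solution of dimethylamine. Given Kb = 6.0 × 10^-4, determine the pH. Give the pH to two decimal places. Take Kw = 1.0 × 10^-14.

(CH3)2NH + H2O ⇌ (CH3)2NH2+ + OH-
Kb = [OH-]²/(0.0192 − [OH-]) = 6.0 × 10^-4
[OH-] is not negligible relative to C₀; solve [OH-]² + 0.0006·[OH-] − 1.15e-05 = 0.
[OH-] = [−0.0006 + √(0.0006² + 4.61e-05)]/2 = 3.11 × 10^-3 M
pOH = −log(3.11 × 10^-3) = 2.51; pH = 14.00 − 2.51 = 11.49

pH = 11.49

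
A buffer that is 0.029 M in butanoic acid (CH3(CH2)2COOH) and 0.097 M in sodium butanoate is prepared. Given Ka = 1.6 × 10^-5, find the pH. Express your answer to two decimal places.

pH = 5.32

pKa = −log(1.6 × 10^-5) = 4.796
pH = pKa + log([A⁻]/[HA]) = 4.796 + log(0.097/0.029)
pH = 4.796 + (+0.524) = 5.32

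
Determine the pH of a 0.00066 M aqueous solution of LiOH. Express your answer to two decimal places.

pH = 10.82

LiOH is a strong base; [OH-] = 0.00066 M.
pOH = -log(0.00066) = 3.18
pH = 14.00 - 3.18 = 10.82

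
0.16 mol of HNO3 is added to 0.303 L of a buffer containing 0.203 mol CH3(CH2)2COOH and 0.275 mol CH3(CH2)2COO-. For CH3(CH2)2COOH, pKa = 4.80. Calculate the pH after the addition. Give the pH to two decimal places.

After neutralization: n(CH3(CH2)2COOH) = 0.363 mol, n(CH3(CH2)2COO-) = 0.115 mol.
Henderson–Hasselbalch with mole ratio 0.115/0.363: pH = 4.80 + (-0.499)

pH = 4.30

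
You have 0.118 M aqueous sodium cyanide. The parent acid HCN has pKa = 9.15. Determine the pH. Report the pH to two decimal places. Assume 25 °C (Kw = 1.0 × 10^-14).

pH = 11.11

CN- is the conjugate base of the weak acid HCN.
Ka = 10^(−9.15) = 7.08 × 10^-10
Kb = Kw/Ka = 1.0×10^-14 / 7.08 × 10^-10 = 1.41 × 10^-5
From the ICE table, Kb = [OH-]²/(0.118 − [OH-]) = 1.41 × 10^-5.
Assume [OH-] ≪ 0.118: [OH-] ≈ √(1.41 × 10^-5 × 0.118) = 1.29 × 10^-3 M
([OH-]/C₀ = 1.1% < 5%, so the approximation holds.)
pOH = 2.89, so pH = 14.00 − pOH = 11.11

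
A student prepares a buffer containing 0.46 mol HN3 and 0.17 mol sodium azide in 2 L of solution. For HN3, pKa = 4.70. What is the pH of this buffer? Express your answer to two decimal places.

Using pH = pKa + log([base]/[acid]) with [base]/[acid] = 0.17/0.46:
pH = 4.70 + (-0.432) = 4.27

pH = 4.27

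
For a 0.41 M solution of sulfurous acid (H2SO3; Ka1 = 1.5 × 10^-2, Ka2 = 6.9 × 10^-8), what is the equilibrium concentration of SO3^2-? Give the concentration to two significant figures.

6.9 × 10^-8 M

First ionization gives [H+] ≈ [HSO3-] = 7.13 × 10^-2 M.
Second step: Ka2 = [H+][SO3^2-]/[HSO3-] ≈ [SO3^2-] (since [H+] ≈ [HSO3-]).
So [SO3^2-] ≈ Ka2.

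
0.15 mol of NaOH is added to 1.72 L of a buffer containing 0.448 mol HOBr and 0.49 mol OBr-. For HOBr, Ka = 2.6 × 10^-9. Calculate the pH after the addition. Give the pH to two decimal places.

After neutralization: n(HOBr) = 0.298 mol, n(OBr-) = 0.64 mol.
pKa = −log(2.6 × 10^-9) = 8.585
pH = pKa + log(n_OBr-/n_HOBr) = 8.585 + log(0.64/0.298) = 8.585 + (+0.332)

pH = 8.92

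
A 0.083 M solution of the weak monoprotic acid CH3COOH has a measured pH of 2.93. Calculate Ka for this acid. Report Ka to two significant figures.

Ka = 1.7 × 10^-5

[H+] = 10^(-2.93) = 1.17 × 10^-3 M
At equilibrium [HA] = 0.083 − 1.17 × 10^-3 = 8.18 × 10^-2 M
Ka = [H+][A-]/[HA] = (1.17 × 10^-3)² / 8.18 × 10^-2 = 1.7 × 10^-5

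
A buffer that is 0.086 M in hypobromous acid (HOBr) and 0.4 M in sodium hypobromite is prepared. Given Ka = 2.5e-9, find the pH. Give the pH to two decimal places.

pH = 9.27

pKa = −log(2.5 × 10^-9) = 8.602
Using pH = pKa + log([base]/[acid]) with [base]/[acid] = 0.4/0.086:
pH = 8.602 + (+0.668) = 9.27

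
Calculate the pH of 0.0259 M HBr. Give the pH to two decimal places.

pH = 1.59

HBr is a strong acid and dissociates completely, so [H+] = 0.0259 M.
pH = -log(0.0259) = 1.59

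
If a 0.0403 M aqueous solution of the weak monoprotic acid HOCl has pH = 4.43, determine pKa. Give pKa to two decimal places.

pKa = 7.46

[H+] = 10^(-4.43) = 3.72 × 10^-5 M
At equilibrium [HA] = 0.0403 − 3.72 × 10^-5 = 4.03 × 10^-2 M
Ka = [H+][A-]/[HA] = (3.72 × 10^-5)² / 4.03 × 10^-2 = 3.43 × 10^-8
pKa = -log(3.43 × 10^-8) = 7.46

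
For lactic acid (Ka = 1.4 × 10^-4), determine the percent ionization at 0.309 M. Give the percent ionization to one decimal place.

2.1%

CH3CH(OH)COOH ⇌ CH3CH(OH)COO- + H+; let x = [H+] at equilibrium.
x ≈ √(Ka·C₀) = √(1.4 × 10^-4 × 0.309) = 6.58 × 10^-3 M
Fraction ionized = 6.58 × 10^-3 / 0.309 = 0.0213 → 2.1%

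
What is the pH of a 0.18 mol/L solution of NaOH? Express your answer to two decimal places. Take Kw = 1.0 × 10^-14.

NaOH is a strong base; [OH-] = 0.18 M.
pOH = -log(0.18) = 0.74
pH = 14.00 - 0.74 = 13.26

pH = 13.26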